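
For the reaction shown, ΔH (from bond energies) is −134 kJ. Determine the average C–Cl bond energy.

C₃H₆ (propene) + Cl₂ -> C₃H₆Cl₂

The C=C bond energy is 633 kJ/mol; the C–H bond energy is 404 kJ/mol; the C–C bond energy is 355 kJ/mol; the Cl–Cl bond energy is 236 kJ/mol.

Let D be the C–Cl bond energy.
Σ(broken) = 1×355 + 6×404 + 1×633 + 1×236 = 3648
Σ(formed) = 2×355 + 2×D + 6×404 = 3134 + 2D
ΔH = Σ(broken) − Σ(formed) = (3648) − (3134 + 2D) = +514 − 2D
Setting this equal to −134 kJ gives 2D = 648, so D = 324 kJ/mol.

D(C–Cl) ≈ 324 kJ/mol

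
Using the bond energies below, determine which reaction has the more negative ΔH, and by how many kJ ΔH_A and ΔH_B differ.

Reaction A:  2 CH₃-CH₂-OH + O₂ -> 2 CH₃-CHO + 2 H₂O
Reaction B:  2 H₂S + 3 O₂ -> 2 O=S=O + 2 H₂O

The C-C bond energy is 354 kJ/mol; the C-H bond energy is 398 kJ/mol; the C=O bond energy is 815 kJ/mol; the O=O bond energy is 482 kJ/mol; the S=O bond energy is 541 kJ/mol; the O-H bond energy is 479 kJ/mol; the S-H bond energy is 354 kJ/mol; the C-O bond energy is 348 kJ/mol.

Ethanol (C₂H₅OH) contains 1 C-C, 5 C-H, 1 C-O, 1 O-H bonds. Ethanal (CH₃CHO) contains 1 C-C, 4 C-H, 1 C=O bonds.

Reaction B, by 604 kJ

Reaction A:
  Bonds broken (reactants):
    C-C: 2 × 354 = 708
    C-H: 10 × 398 = 3980
    C-O: 2 × 348 = 696
    O-H: 2 × 479 = 958
    O=O: 1 × 482 = 482
    Σ(broken) = 6824 kJ
  Bonds formed (products):
    C-C: 2 × 354 = 708
    C-H: 8 × 398 = 3184
    C=O: 2 × 815 = 1630
    O-H: 4 × 479 = 1916
    Σ(formed) = 7438 kJ
  ΔH_A = 6824 − 7438 = −614 kJ
Reaction B:
  Bonds broken (reactants):
    O=O: 3 × 482 = 1446
    S-H: 4 × 354 = 1416
    Σ(broken) = 2862 kJ
  Bonds formed (products):
    O-H: 4 × 479 = 1916
    S=O: 4 × 541 = 2164
    Σ(formed) = 4080 kJ
  ΔH_B = 2862 − 4080 = −1218 kJ
ΔH_A − ΔH_B = +604 kJ, so reaction B has the more negative ΔH; |ΔH_A − ΔH_B| = 604 kJ.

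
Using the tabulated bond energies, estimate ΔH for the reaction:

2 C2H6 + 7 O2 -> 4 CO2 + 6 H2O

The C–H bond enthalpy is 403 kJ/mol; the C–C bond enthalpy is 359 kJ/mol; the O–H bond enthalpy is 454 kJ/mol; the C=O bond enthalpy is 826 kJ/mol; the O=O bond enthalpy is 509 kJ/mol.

Bonds broken (reactants):
  C–C: 2 × 359 = 718
  C–H: 12 × 403 = 4836
  O=O: 7 × 509 = 3563
  Σ(broken) = 9117 kJ
Bonds formed (products):
  C=O: 8 × 826 = 6608
  O–H: 12 × 454 = 5448
  Σ(formed) = 12056 kJ
ΔH = Σ(broken) − Σ(formed) = 9117 − 12056 = −2939 kJ

ΔH ≈ −2939 kJ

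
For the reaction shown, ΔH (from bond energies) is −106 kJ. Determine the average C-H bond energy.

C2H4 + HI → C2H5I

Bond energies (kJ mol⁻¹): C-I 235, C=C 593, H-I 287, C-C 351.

D(C-H) ≈ 400 kJ/mol

Let D be the C-H bond energy.
Σ(broken) = 4×D + 1×593 + 1×287 = 880 + 4D
Σ(formed) = 1×351 + 5×D + 1×235 = 586 + 5D
ΔH = Σ(broken) − Σ(formed) = (880 + 4D) − (586 + 5D) = +294 − D
Setting this equal to −106 kJ gives D = 400 kJ/mol.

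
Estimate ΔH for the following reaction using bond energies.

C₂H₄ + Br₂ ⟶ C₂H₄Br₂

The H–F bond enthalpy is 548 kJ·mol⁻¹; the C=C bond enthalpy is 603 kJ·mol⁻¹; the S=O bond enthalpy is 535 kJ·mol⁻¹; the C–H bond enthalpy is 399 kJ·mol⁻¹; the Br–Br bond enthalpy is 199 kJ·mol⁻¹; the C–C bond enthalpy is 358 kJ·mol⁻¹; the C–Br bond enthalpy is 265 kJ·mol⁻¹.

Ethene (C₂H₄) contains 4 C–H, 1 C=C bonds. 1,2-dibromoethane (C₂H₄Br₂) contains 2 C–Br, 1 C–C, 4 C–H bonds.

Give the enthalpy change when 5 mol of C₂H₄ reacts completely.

Bonds broken (reactants):
  Br–Br: 1 × 199 = 199
  C–H: 4 × 399 = 1596
  C=C: 1 × 603 = 603
  Σ(broken) = 2398 kJ
Bonds formed (products):
  C–Br: 2 × 265 = 530
  C–C: 1 × 358 = 358
  C–H: 4 × 399 = 1596
  Σ(formed) = 2484 kJ
ΔH = Σ(broken) − Σ(formed) = 2398 − 2484 = −86 kJ
For 5× the reaction as written: 5 × (−86) = −430 kJ

ΔH = −430 kJ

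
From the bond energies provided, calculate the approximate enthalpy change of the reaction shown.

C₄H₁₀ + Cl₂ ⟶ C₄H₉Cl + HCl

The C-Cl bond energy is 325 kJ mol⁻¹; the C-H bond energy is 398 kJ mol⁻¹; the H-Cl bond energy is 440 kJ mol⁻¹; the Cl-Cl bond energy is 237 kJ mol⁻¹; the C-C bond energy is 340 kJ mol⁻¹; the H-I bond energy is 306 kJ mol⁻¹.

Bonds broken (reactants):
  C-C: 3 × 340 = 1020
  C-H: 10 × 398 = 3980
  Cl-Cl: 1 × 237 = 237
  Σ(broken) = 5237 kJ
Bonds formed (products):
  C-C: 3 × 340 = 1020
  C-Cl: 1 × 325 = 325
  C-H: 9 × 398 = 3582
  H-Cl: 1 × 440 = 440
  Σ(formed) = 5367 kJ
ΔH = Σ(broken) − Σ(formed) = 5237 − 5367 = −130 kJ

ΔH ≈ −130 kJ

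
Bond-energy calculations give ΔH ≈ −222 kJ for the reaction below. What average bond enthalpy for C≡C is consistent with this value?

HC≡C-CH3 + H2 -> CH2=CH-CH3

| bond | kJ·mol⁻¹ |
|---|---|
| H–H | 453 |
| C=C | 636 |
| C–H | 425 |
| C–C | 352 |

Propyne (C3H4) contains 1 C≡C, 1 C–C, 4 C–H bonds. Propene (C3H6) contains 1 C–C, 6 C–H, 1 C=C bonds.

Let D be the C≡C bond energy.
Σ(broken) = 1×D + 1×352 + 4×425 + 1×453 = 2505 + D
Σ(formed) = 1×352 + 6×425 + 1×636 = 3538
ΔH = Σ(broken) − Σ(formed) = (2505 + D) − (3538) = −1033 + D
Setting this equal to −222 kJ gives D = 811 kJ/mol.

D(C≡C) ≈ 811 kJ/mol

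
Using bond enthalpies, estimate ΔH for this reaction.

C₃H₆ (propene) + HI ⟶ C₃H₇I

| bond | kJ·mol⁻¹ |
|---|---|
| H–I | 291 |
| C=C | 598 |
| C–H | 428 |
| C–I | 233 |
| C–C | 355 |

ΔH ≈ −127 kJ

Bonds broken (reactants):
  C–C: 1 × 355 = 355
  C–H: 6 × 428 = 2568
  C=C: 1 × 598 = 598
  H–I: 1 × 291 = 291
  Σ(broken) = 3812 kJ
Bonds formed (products):
  C–C: 2 × 355 = 710
  C–H: 7 × 428 = 2996
  C–I: 1 × 233 = 233
  Σ(formed) = 3939 kJ
ΔH = Σ(broken) − Σ(formed) = 3812 − 3939 = −127 kJ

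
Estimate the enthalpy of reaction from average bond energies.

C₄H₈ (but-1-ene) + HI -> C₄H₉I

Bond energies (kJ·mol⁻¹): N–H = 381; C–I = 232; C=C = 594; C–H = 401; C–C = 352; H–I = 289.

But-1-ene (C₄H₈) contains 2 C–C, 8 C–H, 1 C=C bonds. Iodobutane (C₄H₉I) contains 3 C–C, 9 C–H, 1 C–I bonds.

ΔH ≈ −102 kJ

Bonds broken (reactants):
  C–C: 2 × 352 = 704
  C–H: 8 × 401 = 3208
  C=C: 1 × 594 = 594
  H–I: 1 × 289 = 289
  Σ(broken) = 4795 kJ
Bonds formed (products):
  C–C: 3 × 352 = 1056
  C–H: 9 × 401 = 3609
  C–I: 1 × 232 = 232
  Σ(formed) = 4897 kJ
ΔH = Σ(broken) − Σ(formed) = 4795 − 4897 = −102 kJ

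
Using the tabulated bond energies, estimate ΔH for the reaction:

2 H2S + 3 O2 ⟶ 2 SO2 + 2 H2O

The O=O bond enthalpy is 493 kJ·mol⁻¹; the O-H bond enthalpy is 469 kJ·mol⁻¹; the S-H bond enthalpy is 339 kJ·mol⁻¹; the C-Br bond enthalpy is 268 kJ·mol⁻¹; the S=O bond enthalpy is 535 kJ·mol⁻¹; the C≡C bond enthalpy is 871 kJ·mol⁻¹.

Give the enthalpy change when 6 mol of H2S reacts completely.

Bonds broken (reactants):
  O=O: 3 × 493 = 1479
  S-H: 4 × 339 = 1356
  Σ(broken) = 2835 kJ
Bonds formed (products):
  O-H: 4 × 469 = 1876
  S=O: 4 × 535 = 2140
  Σ(formed) = 4016 kJ
ΔH = Σ(broken) − Σ(formed) = 2835 − 4016 = −1181 kJ
For 3× the reaction as written: 3 × (−1181) = −3543 kJ

ΔH = −3543 kJ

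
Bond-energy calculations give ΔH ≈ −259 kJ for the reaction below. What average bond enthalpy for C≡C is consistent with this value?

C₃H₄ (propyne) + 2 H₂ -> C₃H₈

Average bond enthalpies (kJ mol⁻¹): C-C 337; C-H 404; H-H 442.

D(C≡C) ≈ 810 kJ/mol

Let D be the C≡C bond energy.
Σ(broken) = 1×D + 1×337 + 4×404 + 2×442 = 2837 + D
Σ(formed) = 2×337 + 8×404 = 3906
ΔH = Σ(broken) − Σ(formed) = (2837 + D) − (3906) = −1069 + D
Setting this equal to −259 kJ gives D = 810 kJ/mol.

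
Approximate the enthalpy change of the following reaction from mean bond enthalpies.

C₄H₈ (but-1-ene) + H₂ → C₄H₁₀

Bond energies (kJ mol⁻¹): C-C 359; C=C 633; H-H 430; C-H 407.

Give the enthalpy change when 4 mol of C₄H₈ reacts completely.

ΔH = −440 kJ

Bonds broken (reactants):
  C-C: 2 × 359 = 718
  C-H: 8 × 407 = 3256
  C=C: 1 × 633 = 633
  H-H: 1 × 430 = 430
  Σ(broken) = 5037 kJ
Bonds formed (products):
  C-C: 3 × 359 = 1077
  C-H: 10 × 407 = 4070
  Σ(formed) = 5147 kJ
ΔH = Σ(broken) − Σ(formed) = 5037 − 5147 = −110 kJ
For 4× the reaction as written: 4 × (−110) = −440 kJ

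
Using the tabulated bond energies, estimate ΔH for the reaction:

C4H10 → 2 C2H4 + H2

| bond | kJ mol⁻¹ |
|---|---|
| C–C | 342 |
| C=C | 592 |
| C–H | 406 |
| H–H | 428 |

Bonds broken (reactants):
  C–C: 3 × 342 = 1026
  C–H: 10 × 406 = 4060
  Σ(broken) = 5086 kJ
Bonds formed (products):
  C–H: 8 × 406 = 3248
  C=C: 2 × 592 = 1184
  H–H: 1 × 428 = 428
  Σ(formed) = 4860 kJ
ΔH = Σ(broken) − Σ(formed) = 5086 − 4860 = +226 kJ

ΔH ≈ +226 kJ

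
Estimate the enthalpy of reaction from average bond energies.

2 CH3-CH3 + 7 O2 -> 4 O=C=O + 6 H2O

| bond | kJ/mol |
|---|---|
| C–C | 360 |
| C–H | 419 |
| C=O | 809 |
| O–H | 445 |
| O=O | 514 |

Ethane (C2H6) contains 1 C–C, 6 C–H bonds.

ΔH ≈ −2466 kJ

Bonds broken (reactants):
  C–C: 2 × 360 = 720
  C–H: 12 × 419 = 5028
  O=O: 7 × 514 = 3598
  Σ(broken) = 9346 kJ
Bonds formed (products):
  C=O: 8 × 809 = 6472
  O–H: 12 × 445 = 5340
  Σ(formed) = 11812 kJ
ΔH = Σ(broken) − Σ(formed) = 9346 − 11812 = −2466 kJ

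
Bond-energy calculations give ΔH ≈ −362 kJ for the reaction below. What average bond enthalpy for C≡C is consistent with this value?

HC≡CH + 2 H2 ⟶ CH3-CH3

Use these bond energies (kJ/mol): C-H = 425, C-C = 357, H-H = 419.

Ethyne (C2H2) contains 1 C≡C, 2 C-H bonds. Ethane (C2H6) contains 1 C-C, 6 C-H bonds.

D(C≡C) ≈ 857 kJ/mol

Let D be the C≡C bond energy.
Σ(broken) = 1×D + 2×425 + 2×419 = 1688 + D
Σ(formed) = 1×357 + 6×425 = 2907
ΔH = Σ(broken) − Σ(formed) = (1688 + D) − (2907) = −1219 + D
Setting this equal to −362 kJ gives D = 857 kJ/mol.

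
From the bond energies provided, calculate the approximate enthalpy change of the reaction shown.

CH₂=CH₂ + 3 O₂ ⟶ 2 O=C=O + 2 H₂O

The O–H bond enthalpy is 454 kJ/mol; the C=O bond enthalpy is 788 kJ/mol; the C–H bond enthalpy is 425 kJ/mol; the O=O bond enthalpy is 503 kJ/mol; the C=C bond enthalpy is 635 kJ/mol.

ΔH ≈ −1124 kJ

Bonds broken (reactants):
  C–H: 4 × 425 = 1700
  C=C: 1 × 635 = 635
  O=O: 3 × 503 = 1509
  Σ(broken) = 3844 kJ
Bonds formed (products):
  C=O: 4 × 788 = 3152
  O–H: 4 × 454 = 1816
  Σ(formed) = 4968 kJ
ΔH = Σ(broken) − Σ(formed) = 3844 − 4968 = −1124 kJ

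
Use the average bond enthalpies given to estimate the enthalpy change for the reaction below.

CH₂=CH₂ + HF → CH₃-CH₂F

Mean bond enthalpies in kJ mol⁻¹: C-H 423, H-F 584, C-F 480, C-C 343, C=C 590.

ΔH ≈ −72 kJ

Bonds broken (reactants):
  C-H: 4 × 423 = 1692
  C=C: 1 × 590 = 590
  H-F: 1 × 584 = 584
  Σ(broken) = 2866 kJ
Bonds formed (products):
  C-C: 1 × 343 = 343
  C-F: 1 × 480 = 480
  C-H: 5 × 423 = 2115
  Σ(formed) = 2938 kJ
ΔH = Σ(broken) − Σ(formed) = 2866 − 2938 = −72 kJ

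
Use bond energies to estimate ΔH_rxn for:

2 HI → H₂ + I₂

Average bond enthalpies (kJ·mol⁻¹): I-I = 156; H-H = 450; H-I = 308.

ΔH ≈ +10 kJ

Bonds broken (reactants):
  H-I: 2 × 308 = 616
  Σ(broken) = 616 kJ
Bonds formed (products):
  H-H: 1 × 450 = 450
  I-I: 1 × 156 = 156
  Σ(formed) = 606 kJ
ΔH = Σ(broken) − Σ(formed) = 616 − 606 = +10 kJ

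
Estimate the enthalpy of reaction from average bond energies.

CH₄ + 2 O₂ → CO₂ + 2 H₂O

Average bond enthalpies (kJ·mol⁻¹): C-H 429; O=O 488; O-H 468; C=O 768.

ΔH ≈ −716 kJ

Bonds broken (reactants):
  C-H: 4 × 429 = 1716
  O=O: 2 × 488 = 976
  Σ(broken) = 2692 kJ
Bonds formed (products):
  C=O: 2 × 768 = 1536
  O-H: 4 × 468 = 1872
  Σ(formed) = 3408 kJ
ΔH = Σ(broken) − Σ(formed) = 2692 − 3408 = −716 kJ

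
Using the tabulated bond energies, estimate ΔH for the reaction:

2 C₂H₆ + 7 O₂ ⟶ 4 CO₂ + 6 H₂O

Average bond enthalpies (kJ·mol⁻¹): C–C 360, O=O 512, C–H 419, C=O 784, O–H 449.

ΔH ≈ −2328 kJ

Bonds broken (reactants):
  C–C: 2 × 360 = 720
  C–H: 12 × 419 = 5028
  O=O: 7 × 512 = 3584
  Σ(broken) = 9332 kJ
Bonds formed (products):
  C=O: 8 × 784 = 6272
  O–H: 12 × 449 = 5388
  Σ(formed) = 11660 kJ
ΔH = Σ(broken) − Σ(formed) = 9332 − 11660 = −2328 kJ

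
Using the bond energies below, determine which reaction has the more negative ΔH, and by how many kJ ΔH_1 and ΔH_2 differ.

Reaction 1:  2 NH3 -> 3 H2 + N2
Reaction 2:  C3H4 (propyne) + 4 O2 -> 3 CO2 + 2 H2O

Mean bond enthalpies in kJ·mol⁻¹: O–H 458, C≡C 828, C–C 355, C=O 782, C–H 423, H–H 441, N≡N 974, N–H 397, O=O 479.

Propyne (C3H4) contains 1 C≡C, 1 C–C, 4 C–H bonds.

Reaction 1:
  Bonds broken (reactants):
    N–H: 6 × 397 = 2382
    Σ(broken) = 2382 kJ
  Bonds formed (products):
    H–H: 3 × 441 = 1323
    N≡N: 1 × 974 = 974
    Σ(formed) = 2297 kJ
  ΔH_1 = 2382 − 2297 = +85 kJ
Reaction 2:
  Bonds broken (reactants):
    C≡C: 1 × 828 = 828
    C–C: 1 × 355 = 355
    C–H: 4 × 423 = 1692
    O=O: 4 × 479 = 1916
    Σ(broken) = 4791 kJ
  Bonds formed (products):
    C=O: 6 × 782 = 4692
    O–H: 4 × 458 = 1832
    Σ(formed) = 6524 kJ
  ΔH_2 = 4791 − 6524 = −1733 kJ
ΔH_1 − ΔH_2 = +1818 kJ, so reaction 2 has the more negative ΔH; |ΔH_1 − ΔH_2| = 1818 kJ.

Reaction 2, by 1818 kJ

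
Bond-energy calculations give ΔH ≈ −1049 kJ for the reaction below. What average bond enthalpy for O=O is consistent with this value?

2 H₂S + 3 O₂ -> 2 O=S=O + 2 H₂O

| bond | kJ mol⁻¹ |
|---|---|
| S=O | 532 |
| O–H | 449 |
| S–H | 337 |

Let D be the O=O bond energy.
Σ(broken) = 3×D + 4×337 = 1348 + 3D
Σ(formed) = 4×449 + 4×532 = 3924
ΔH = Σ(broken) − Σ(formed) = (1348 + 3D) − (3924) = −2576 + 3D
Setting this equal to −1049 kJ gives 3D = 1527, so D = 509 kJ/mol.

D(O=O) ≈ 509 kJ/mol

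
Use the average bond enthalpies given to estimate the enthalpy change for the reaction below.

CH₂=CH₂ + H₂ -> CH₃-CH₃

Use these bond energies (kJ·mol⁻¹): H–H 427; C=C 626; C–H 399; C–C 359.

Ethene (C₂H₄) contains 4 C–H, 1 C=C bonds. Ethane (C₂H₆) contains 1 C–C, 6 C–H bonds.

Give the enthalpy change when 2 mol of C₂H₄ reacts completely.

Bonds broken (reactants):
  C–H: 4 × 399 = 1596
  C=C: 1 × 626 = 626
  H–H: 1 × 427 = 427
  Σ(broken) = 2649 kJ
Bonds formed (products):
  C–C: 1 × 359 = 359
  C–H: 6 × 399 = 2394
  Σ(formed) = 2753 kJ
ΔH = Σ(broken) − Σ(formed) = 2649 − 2753 = −104 kJ
For 2× the reaction as written: 2 × (−104) = −208 kJ

ΔH = −208 kJ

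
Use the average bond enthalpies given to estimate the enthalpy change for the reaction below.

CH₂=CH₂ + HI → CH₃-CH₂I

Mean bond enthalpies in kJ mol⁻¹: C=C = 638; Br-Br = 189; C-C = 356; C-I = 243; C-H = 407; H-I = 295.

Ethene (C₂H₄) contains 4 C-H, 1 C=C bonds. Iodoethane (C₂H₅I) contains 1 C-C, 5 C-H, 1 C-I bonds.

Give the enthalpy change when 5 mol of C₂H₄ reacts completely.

ΔH = −365 kJ

Bonds broken (reactants):
  C-H: 4 × 407 = 1628
  C=C: 1 × 638 = 638
  H-I: 1 × 295 = 295
  Σ(broken) = 2561 kJ
Bonds formed (products):
  C-C: 1 × 356 = 356
  C-H: 5 × 407 = 2035
  C-I: 1 × 243 = 243
  Σ(formed) = 2634 kJ
ΔH = Σ(broken) − Σ(formed) = 2561 − 2634 = −73 kJ
For 5× the reaction as written: 5 × (−73) = −365 kJ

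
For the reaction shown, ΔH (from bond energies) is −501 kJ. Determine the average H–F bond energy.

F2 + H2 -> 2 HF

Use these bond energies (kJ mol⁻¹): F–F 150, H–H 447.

Let D be the H–F bond energy.
Σ(broken) = 1×150 + 1×447 = 597
Σ(formed) = 2×D = 2D
ΔH = Σ(broken) − Σ(formed) = (597) − (2D) = +597 − 2D
Setting this equal to −501 kJ gives 2D = 1098, so D = 549 kJ/mol.

D(H–F) ≈ 549 kJ/mol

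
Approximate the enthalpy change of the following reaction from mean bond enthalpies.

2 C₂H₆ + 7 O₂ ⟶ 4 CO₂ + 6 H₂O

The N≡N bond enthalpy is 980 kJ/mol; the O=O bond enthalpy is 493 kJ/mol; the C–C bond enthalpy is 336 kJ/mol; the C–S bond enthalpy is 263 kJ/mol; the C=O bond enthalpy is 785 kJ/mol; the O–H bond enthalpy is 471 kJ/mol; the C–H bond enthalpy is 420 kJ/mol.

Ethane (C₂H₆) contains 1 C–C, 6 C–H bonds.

ΔH ≈ −2769 kJ

Bonds broken (reactants):
  C–C: 2 × 336 = 672
  C–H: 12 × 420 = 5040
  O=O: 7 × 493 = 3451
  Σ(broken) = 9163 kJ
Bonds formed (products):
  C=O: 8 × 785 = 6280
  O–H: 12 × 471 = 5652
  Σ(formed) = 11932 kJ
ΔH = Σ(broken) − Σ(formed) = 9163 − 11932 = −2769 kJ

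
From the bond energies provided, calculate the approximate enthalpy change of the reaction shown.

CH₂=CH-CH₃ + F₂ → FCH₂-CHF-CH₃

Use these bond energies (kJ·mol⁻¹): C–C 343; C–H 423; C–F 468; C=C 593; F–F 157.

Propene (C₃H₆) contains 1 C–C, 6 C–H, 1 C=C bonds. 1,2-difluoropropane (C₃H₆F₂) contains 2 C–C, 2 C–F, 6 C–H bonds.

Bonds broken (reactants):
  C–C: 1 × 343 = 343
  C–H: 6 × 423 = 2538
  C=C: 1 × 593 = 593
  F–F: 1 × 157 = 157
  Σ(broken) = 3631 kJ
Bonds formed (products):
  C–C: 2 × 343 = 686
  C–F: 2 × 468 = 936
  C–H: 6 × 423 = 2538
  Σ(formed) = 4160 kJ
ΔH = Σ(broken) − Σ(formed) = 3631 − 4160 = −529 kJ

ΔH ≈ −529 kJ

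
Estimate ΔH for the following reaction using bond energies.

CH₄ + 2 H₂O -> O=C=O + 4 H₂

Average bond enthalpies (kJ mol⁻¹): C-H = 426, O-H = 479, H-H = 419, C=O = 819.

ΔH ≈ +306 kJ

Bonds broken (reactants):
  C-H: 4 × 426 = 1704
  O-H: 4 × 479 = 1916
  Σ(broken) = 3620 kJ
Bonds formed (products):
  C=O: 2 × 819 = 1638
  H-H: 4 × 419 = 1676
  Σ(formed) = 3314 kJ
ΔH = Σ(broken) − Σ(formed) = 3620 − 3314 = +306 kJ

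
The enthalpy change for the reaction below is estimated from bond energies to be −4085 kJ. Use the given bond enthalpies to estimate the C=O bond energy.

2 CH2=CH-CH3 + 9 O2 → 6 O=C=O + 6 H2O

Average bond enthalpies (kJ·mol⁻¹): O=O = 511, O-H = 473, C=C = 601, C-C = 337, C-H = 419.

D(C=O) ≈ 826 kJ/mol

Let D be the C=O bond energy.
Σ(broken) = 2×337 + 12×419 + 2×601 + 9×511 = 11503
Σ(formed) = 12×D + 12×473 = 5676 + 12D
ΔH = Σ(broken) − Σ(formed) = (11503) − (5676 + 12D) = +5827 − 12D
Setting this equal to −4085 kJ gives 12D = 9912, so D = 826 kJ/mol.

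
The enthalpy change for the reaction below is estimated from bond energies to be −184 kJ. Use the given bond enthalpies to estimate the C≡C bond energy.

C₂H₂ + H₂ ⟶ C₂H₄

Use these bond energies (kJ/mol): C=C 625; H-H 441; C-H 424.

D(C≡C) ≈ 848 kJ/mol

Let D be the C≡C bond energy.
Σ(broken) = 1×D + 2×424 + 1×441 = 1289 + D
Σ(formed) = 4×424 + 1×625 = 2321
ΔH = Σ(broken) − Σ(formed) = (1289 + D) − (2321) = −1032 + D
Setting this equal to −184 kJ gives D = 848 kJ/mol.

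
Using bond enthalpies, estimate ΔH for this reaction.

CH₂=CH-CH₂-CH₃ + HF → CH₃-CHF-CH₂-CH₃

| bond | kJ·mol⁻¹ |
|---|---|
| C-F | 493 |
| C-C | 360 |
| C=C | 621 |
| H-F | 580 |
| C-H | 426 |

Bonds broken (reactants):
  C-C: 2 × 360 = 720
  C-H: 8 × 426 = 3408
  C=C: 1 × 621 = 621
  H-F: 1 × 580 = 580
  Σ(broken) = 5329 kJ
Bonds formed (products):
  C-C: 3 × 360 = 1080
  C-F: 1 × 493 = 493
  C-H: 9 × 426 = 3834
  Σ(formed) = 5407 kJ
ΔH = Σ(broken) − Σ(formed) = 5329 − 5407 = −78 kJ

ΔH ≈ −78 kJ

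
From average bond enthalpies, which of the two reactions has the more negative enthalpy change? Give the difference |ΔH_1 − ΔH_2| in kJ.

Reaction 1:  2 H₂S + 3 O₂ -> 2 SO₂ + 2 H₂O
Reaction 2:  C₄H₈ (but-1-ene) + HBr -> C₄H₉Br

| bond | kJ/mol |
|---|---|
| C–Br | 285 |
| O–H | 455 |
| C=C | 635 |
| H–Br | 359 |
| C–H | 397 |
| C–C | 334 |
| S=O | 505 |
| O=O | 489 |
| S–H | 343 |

Reaction 1, by 979 kJ

Reaction 1:
  Bonds broken (reactants):
    O=O: 3 × 489 = 1467
    S–H: 4 × 343 = 1372
    Σ(broken) = 2839 kJ
  Bonds formed (products):
    O–H: 4 × 455 = 1820
    S=O: 4 × 505 = 2020
    Σ(formed) = 3840 kJ
  ΔH_1 = 2839 − 3840 = −1001 kJ
Reaction 2:
  Bonds broken (reactants):
    C–C: 2 × 334 = 668
    C–H: 8 × 397 = 3176
    C=C: 1 × 635 = 635
    H–Br: 1 × 359 = 359
    Σ(broken) = 4838 kJ
  Bonds formed (products):
    C–Br: 1 × 285 = 285
    C–C: 3 × 334 = 1002
    C–H: 9 × 397 = 3573
    Σ(formed) = 4860 kJ
  ΔH_2 = 4838 − 4860 = −22 kJ
ΔH_1 − ΔH_2 = −979 kJ, so reaction 1 has the more negative ΔH; |ΔH_1 − ΔH_2| = 979 kJ.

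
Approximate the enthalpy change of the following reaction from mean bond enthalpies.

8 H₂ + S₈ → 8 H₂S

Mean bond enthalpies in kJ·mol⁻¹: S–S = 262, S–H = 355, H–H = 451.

ΔH ≈ +24 kJ

Bonds broken (reactants):
  H–H: 8 × 451 = 3608
  S–S: 8 × 262 = 2096
  Σ(broken) = 5704 kJ
Bonds formed (products):
  S–H: 16 × 355 = 5680
  Σ(formed) = 5680 kJ
ΔH = Σ(broken) − Σ(formed) = 5704 − 5680 = +24 kJ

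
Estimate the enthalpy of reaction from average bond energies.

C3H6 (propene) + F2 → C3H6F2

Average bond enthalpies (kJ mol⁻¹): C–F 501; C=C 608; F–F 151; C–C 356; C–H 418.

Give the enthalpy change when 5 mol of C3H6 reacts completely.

ΔH = −2995 kJ

Bonds broken (reactants):
  C–C: 1 × 356 = 356
  C–H: 6 × 418 = 2508
  C=C: 1 × 608 = 608
  F–F: 1 × 151 = 151
  Σ(broken) = 3623 kJ
Bonds formed (products):
  C–C: 2 × 356 = 712
  C–F: 2 × 501 = 1002
  C–H: 6 × 418 = 2508
  Σ(formed) = 4222 kJ
ΔH = Σ(broken) − Σ(formed) = 3623 − 4222 = −599 kJ
For 5× the reaction as written: 5 × (−599) = −2995 kJ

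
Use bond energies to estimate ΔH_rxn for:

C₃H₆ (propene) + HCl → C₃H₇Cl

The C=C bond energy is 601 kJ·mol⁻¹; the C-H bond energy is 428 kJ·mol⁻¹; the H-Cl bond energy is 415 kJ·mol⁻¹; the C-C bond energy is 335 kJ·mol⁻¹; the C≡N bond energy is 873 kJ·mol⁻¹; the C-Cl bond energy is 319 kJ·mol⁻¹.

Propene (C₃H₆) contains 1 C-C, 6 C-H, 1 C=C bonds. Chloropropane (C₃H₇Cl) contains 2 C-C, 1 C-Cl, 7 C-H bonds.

ΔH ≈ −66 kJ

Bonds broken (reactants):
  C-C: 1 × 335 = 335
  C-H: 6 × 428 = 2568
  C=C: 1 × 601 = 601
  H-Cl: 1 × 415 = 415
  Σ(broken) = 3919 kJ
Bonds formed (products):
  C-C: 2 × 335 = 670
  C-Cl: 1 × 319 = 319
  C-H: 7 × 428 = 2996
  Σ(formed) = 3985 kJ
ΔH = Σ(broken) − Σ(formed) = 3919 − 3985 = −66 kJ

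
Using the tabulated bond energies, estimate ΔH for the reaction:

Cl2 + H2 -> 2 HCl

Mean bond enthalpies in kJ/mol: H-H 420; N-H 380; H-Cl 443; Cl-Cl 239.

ΔH ≈ −227 kJ

Bonds broken (reactants):
  Cl-Cl: 1 × 239 = 239
  H-H: 1 × 420 = 420
  Σ(broken) = 659 kJ
Bonds formed (products):
  H-Cl: 2 × 443 = 886
  Σ(formed) = 886 kJ
ΔH = Σ(broken) − Σ(formed) = 659 − 886 = −227 kJ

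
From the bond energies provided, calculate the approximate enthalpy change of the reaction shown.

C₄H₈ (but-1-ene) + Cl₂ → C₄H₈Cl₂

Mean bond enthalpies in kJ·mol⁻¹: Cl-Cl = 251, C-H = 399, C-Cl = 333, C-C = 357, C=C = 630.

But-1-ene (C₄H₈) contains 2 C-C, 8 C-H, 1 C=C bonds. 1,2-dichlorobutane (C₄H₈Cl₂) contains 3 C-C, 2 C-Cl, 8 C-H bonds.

ΔH ≈ −142 kJ

Bonds broken (reactants):
  C-C: 2 × 357 = 714
  C-H: 8 × 399 = 3192
  C=C: 1 × 630 = 630
  Cl-Cl: 1 × 251 = 251
  Σ(broken) = 4787 kJ
Bonds formed (products):
  C-C: 3 × 357 = 1071
  C-Cl: 2 × 333 = 666
  C-H: 8 × 399 = 3192
  Σ(formed) = 4929 kJ
ΔH = Σ(broken) − Σ(formed) = 4787 − 4929 = −142 kJ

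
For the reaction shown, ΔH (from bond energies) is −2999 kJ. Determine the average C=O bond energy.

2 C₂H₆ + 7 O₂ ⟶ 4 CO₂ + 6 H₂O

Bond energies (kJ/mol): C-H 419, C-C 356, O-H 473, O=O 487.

D(C=O) ≈ 809 kJ/mol

Let D be the C=O bond energy.
Σ(broken) = 2×356 + 12×419 + 7×487 = 9149
Σ(formed) = 8×D + 12×473 = 5676 + 8D
ΔH = Σ(broken) − Σ(formed) = (9149) − (5676 + 8D) = +3473 − 8D
Setting this equal to −2999 kJ gives 8D = 6472, so D = 809 kJ/mol.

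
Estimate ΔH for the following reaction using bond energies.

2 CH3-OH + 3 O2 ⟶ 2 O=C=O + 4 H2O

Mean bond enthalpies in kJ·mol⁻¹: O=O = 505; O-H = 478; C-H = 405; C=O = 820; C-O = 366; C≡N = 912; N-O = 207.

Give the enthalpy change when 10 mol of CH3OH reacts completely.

Bonds broken (reactants):
  C-H: 6 × 405 = 2430
  C-O: 2 × 366 = 732
  O-H: 2 × 478 = 956
  O=O: 3 × 505 = 1515
  Σ(broken) = 5633 kJ
Bonds formed (products):
  C=O: 4 × 820 = 3280
  O-H: 8 × 478 = 3824
  Σ(formed) = 7104 kJ
ΔH = Σ(broken) − Σ(formed) = 5633 − 7104 = −1471 kJ
For 5× the reaction as written: 5 × (−1471) = −7355 kJ

ΔH = −7355 kJ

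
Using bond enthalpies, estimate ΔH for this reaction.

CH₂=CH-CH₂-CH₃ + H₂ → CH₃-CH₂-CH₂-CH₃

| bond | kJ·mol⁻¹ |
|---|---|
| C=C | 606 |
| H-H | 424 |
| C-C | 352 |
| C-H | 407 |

Bonds broken (reactants):
  C-C: 2 × 352 = 704
  C-H: 8 × 407 = 3256
  C=C: 1 × 606 = 606
  H-H: 1 × 424 = 424
  Σ(broken) = 4990 kJ
Bonds formed (products):
  C-C: 3 × 352 = 1056
  C-H: 10 × 407 = 4070
  Σ(formed) = 5126 kJ
ΔH = Σ(broken) − Σ(formed) = 4990 − 5126 = −136 kJ

ΔH ≈ −136 kJ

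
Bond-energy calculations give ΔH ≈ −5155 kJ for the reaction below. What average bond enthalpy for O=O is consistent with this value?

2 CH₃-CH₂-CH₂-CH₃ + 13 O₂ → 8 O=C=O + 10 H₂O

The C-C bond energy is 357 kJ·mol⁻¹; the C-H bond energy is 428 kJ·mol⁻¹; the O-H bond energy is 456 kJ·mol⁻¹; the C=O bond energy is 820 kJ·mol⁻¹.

Let D be the O=O bond energy.
Σ(broken) = 6×357 + 20×428 + 13×D = 10702 + 13D
Σ(formed) = 16×820 + 20×456 = 22240
ΔH = Σ(broken) − Σ(formed) = (10702 + 13D) − (22240) = −11538 + 13D
Setting this equal to −5155 kJ gives 13D = 6383, so D = 491 kJ/mol.

D(O=O) ≈ 491 kJ/mol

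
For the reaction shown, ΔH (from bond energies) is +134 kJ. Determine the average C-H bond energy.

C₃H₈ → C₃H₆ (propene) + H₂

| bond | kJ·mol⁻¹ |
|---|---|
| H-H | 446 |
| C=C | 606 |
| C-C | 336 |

Let D be the C-H bond energy.
Σ(broken) = 2×336 + 8×D = 672 + 8D
Σ(formed) = 1×336 + 6×D + 1×606 + 1×446 = 1388 + 6D
ΔH = Σ(broken) − Σ(formed) = (672 + 8D) − (1388 + 6D) = −716 + 2D
Setting this equal to +134 kJ gives 2D = 850, so D = 425 kJ/mol.

D(C-H) ≈ 425 kJ/mol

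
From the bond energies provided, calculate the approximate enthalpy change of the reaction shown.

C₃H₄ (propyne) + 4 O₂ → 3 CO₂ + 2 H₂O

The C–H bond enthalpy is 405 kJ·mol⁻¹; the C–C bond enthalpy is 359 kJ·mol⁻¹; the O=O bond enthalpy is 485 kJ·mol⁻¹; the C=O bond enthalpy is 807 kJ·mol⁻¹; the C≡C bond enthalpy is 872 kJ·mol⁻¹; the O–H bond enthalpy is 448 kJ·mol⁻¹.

Bonds broken (reactants):
  C≡C: 1 × 872 = 872
  C–C: 1 × 359 = 359
  C–H: 4 × 405 = 1620
  O=O: 4 × 485 = 1940
  Σ(broken) = 4791 kJ
Bonds formed (products):
  C=O: 6 × 807 = 4842
  O–H: 4 × 448 = 1792
  Σ(formed) = 6634 kJ
ΔH = Σ(broken) − Σ(formed) = 4791 − 6634 = −1843 kJ

ΔH ≈ −1843 kJ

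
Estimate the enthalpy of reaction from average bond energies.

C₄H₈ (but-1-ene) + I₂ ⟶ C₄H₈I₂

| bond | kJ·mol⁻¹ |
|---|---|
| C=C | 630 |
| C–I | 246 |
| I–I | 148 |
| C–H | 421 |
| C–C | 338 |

ΔH ≈ −52 kJ

Bonds broken (reactants):
  C–C: 2 × 338 = 676
  C–H: 8 × 421 = 3368
  C=C: 1 × 630 = 630
  I–I: 1 × 148 = 148
  Σ(broken) = 4822 kJ
Bonds formed (products):
  C–C: 3 × 338 = 1014
  C–H: 8 × 421 = 3368
  C–I: 2 × 246 = 492
  Σ(formed) = 4874 kJ
ΔH = Σ(broken) − Σ(formed) = 4822 − 4874 = −52 kJ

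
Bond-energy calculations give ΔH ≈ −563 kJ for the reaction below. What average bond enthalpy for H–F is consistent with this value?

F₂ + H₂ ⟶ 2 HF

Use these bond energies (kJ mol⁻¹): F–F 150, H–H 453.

D(H–F) ≈ 583 kJ/mol

Let D be the H–F bond energy.
Σ(broken) = 1×150 + 1×453 = 603
Σ(formed) = 2×D = 2D
ΔH = Σ(broken) − Σ(formed) = (603) − (2D) = +603 − 2D
Setting this equal to −563 kJ gives 2D = 1166, so D = 583 kJ/mol.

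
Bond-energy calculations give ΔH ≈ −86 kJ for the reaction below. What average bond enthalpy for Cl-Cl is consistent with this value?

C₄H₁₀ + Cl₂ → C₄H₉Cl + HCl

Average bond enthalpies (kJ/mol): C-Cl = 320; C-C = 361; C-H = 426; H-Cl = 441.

Let D be the Cl-Cl bond energy.
Σ(broken) = 3×361 + 10×426 + 1×D = 5343 + D
Σ(formed) = 3×361 + 1×320 + 9×426 + 1×441 = 5678
ΔH = Σ(broken) − Σ(formed) = (5343 + D) − (5678) = −335 + D
Setting this equal to −86 kJ gives D = 249 kJ/mol.

D(Cl-Cl) ≈ 249 kJ/mol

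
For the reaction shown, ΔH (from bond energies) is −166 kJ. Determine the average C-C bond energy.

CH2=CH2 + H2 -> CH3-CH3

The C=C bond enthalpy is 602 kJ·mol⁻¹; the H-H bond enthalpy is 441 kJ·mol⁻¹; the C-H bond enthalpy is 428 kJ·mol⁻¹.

D(C-C) ≈ 353 kJ/mol

Let D be the C-C bond energy.
Σ(broken) = 4×428 + 1×602 + 1×441 = 2755
Σ(formed) = 1×D + 6×428 = 2568 + D
ΔH = Σ(broken) − Σ(formed) = (2755) − (2568 + D) = +187 − D
Setting this equal to −166 kJ gives D = 353 kJ/mol.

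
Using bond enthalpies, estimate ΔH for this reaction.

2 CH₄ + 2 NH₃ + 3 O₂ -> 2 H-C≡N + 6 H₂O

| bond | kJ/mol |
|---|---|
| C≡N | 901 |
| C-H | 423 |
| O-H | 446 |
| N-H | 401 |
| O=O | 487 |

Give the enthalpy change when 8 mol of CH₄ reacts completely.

ΔH = −2996 kJ

Bonds broken (reactants):
  C-H: 8 × 423 = 3384
  N-H: 6 × 401 = 2406
  O=O: 3 × 487 = 1461
  Σ(broken) = 7251 kJ
Bonds formed (products):
  C≡N: 2 × 901 = 1802
  C-H: 2 × 423 = 846
  O-H: 12 × 446 = 5352
  Σ(formed) = 8000 kJ
ΔH = Σ(broken) − Σ(formed) = 7251 − 8000 = −749 kJ
For 4× the reaction as written: 4 × (−749) = −2996 kJ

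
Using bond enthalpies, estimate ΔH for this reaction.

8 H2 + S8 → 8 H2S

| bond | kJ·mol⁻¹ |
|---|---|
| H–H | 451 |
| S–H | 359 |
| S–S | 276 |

Bonds broken (reactants):
  H–H: 8 × 451 = 3608
  S–S: 8 × 276 = 2208
  Σ(broken) = 5816 kJ
Bonds formed (products):
  S–H: 16 × 359 = 5744
  Σ(formed) = 5744 kJ
ΔH = Σ(broken) − Σ(formed) = 5816 − 5744 = +72 kJ

ΔH ≈ +72 kJ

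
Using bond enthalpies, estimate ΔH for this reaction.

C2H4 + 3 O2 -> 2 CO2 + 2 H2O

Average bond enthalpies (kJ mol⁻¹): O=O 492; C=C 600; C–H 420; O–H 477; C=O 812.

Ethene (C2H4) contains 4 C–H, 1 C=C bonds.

ΔH ≈ −1400 kJ

Bonds broken (reactants):
  C–H: 4 × 420 = 1680
  C=C: 1 × 600 = 600
  O=O: 3 × 492 = 1476
  Σ(broken) = 3756 kJ
Bonds formed (products):
  C=O: 4 × 812 = 3248
  O–H: 4 × 477 = 1908
  Σ(formed) = 5156 kJ
ΔH = Σ(broken) − Σ(formed) = 3756 − 5156 = −1400 kJ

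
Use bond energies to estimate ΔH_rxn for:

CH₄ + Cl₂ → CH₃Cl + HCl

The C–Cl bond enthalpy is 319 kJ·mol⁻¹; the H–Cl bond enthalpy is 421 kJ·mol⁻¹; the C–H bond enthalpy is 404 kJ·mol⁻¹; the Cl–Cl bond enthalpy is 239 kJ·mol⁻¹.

Bonds broken (reactants):
  C–H: 4 × 404 = 1616
  Cl–Cl: 1 × 239 = 239
  Σ(broken) = 1855 kJ
Bonds formed (products):
  C–Cl: 1 × 319 = 319
  C–H: 3 × 404 = 1212
  H–Cl: 1 × 421 = 421
  Σ(formed) = 1952 kJ
ΔH = Σ(broken) − Σ(formed) = 1855 − 1952 = −97 kJ

ΔH ≈ −97 kJ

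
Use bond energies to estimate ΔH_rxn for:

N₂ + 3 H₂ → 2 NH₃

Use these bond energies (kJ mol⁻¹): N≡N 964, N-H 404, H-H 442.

ΔH ≈ −134 kJ

Bonds broken (reactants):
  H-H: 3 × 442 = 1326
  N≡N: 1 × 964 = 964
  Σ(broken) = 2290 kJ
Bonds formed (products):
  N-H: 6 × 404 = 2424
  Σ(formed) = 2424 kJ
ΔH = Σ(broken) − Σ(formed) = 2290 − 2424 = −134 kJ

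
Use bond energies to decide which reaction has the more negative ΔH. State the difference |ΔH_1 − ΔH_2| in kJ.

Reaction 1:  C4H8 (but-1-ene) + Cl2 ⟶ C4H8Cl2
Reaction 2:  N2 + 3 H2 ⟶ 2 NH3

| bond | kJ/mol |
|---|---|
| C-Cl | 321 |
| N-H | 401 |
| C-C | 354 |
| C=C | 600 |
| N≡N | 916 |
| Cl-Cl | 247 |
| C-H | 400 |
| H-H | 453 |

Reaction 1, by 18 kJ

Reaction 1:
  Bonds broken (reactants):
    C-C: 2 × 354 = 708
    C-H: 8 × 400 = 3200
    C=C: 1 × 600 = 600
    Cl-Cl: 1 × 247 = 247
    Σ(broken) = 4755 kJ
  Bonds formed (products):
    C-C: 3 × 354 = 1062
    C-Cl: 2 × 321 = 642
    C-H: 8 × 400 = 3200
    Σ(formed) = 4904 kJ
  ΔH_1 = 4755 − 4904 = −149 kJ
Reaction 2:
  Bonds broken (reactants):
    H-H: 3 × 453 = 1359
    N≡N: 1 × 916 = 916
    Σ(broken) = 2275 kJ
  Bonds formed (products):
    N-H: 6 × 401 = 2406
    Σ(formed) = 2406 kJ
  ΔH_2 = 2275 − 2406 = −131 kJ
ΔH_1 − ΔH_2 = −18 kJ, so reaction 1 has the more negative ΔH; |ΔH_1 − ΔH_2| = 18 kJ.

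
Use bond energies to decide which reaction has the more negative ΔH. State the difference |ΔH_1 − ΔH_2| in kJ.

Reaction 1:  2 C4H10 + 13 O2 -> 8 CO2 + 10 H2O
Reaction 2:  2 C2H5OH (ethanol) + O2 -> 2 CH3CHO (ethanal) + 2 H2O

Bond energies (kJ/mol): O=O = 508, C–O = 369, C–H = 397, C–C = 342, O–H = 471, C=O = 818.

Reaction 1:
  Bonds broken (reactants):
    C–C: 6 × 342 = 2052
    C–H: 20 × 397 = 7940
    O=O: 13 × 508 = 6604
    Σ(broken) = 16596 kJ
  Bonds formed (products):
    C=O: 16 × 818 = 13088
    O–H: 20 × 471 = 9420
    Σ(formed) = 22508 kJ
  ΔH_1 = 16596 − 22508 = −5912 kJ
Reaction 2:
  Bonds broken (reactants):
    C–C: 2 × 342 = 684
    C–H: 10 × 397 = 3970
    C–O: 2 × 369 = 738
    O–H: 2 × 471 = 942
    O=O: 1 × 508 = 508
    Σ(broken) = 6842 kJ
  Bonds formed (products):
    C–C: 2 × 342 = 684
    C–H: 8 × 397 = 3176
    C=O: 2 × 818 = 1636
    O–H: 4 × 471 = 1884
    Σ(formed) = 7380 kJ
  ΔH_2 = 6842 − 7380 = −538 kJ
ΔH_1 − ΔH_2 = −5374 kJ, so reaction 1 has the more negative ΔH; |ΔH_1 − ΔH_2| = 5374 kJ.

Reaction 1, by 5374 kJ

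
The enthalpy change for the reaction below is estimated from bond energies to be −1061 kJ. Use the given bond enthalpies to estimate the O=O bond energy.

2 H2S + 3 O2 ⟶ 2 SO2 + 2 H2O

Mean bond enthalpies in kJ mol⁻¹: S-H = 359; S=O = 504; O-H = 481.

D(O=O) ≈ 481 kJ/mol

Let D be the O=O bond energy.
Σ(broken) = 3×D + 4×359 = 1436 + 3D
Σ(formed) = 4×481 + 4×504 = 3940
ΔH = Σ(broken) − Σ(formed) = (1436 + 3D) − (3940) = −2504 + 3D
Setting this equal to −1061 kJ gives 3D = 1443, so D = 481 kJ/mol.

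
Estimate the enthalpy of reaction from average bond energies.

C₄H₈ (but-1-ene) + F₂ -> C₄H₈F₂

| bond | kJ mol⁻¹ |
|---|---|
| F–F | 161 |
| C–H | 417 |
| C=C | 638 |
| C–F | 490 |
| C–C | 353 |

Bonds broken (reactants):
  C–C: 2 × 353 = 706
  C–H: 8 × 417 = 3336
  C=C: 1 × 638 = 638
  F–F: 1 × 161 = 161
  Σ(broken) = 4841 kJ
Bonds formed (products):
  C–C: 3 × 353 = 1059
  C–F: 2 × 490 = 980
  C–H: 8 × 417 = 3336
  Σ(formed) = 5375 kJ
ΔH = Σ(broken) − Σ(formed) = 4841 − 5375 = −534 kJ

ΔH ≈ −534 kJ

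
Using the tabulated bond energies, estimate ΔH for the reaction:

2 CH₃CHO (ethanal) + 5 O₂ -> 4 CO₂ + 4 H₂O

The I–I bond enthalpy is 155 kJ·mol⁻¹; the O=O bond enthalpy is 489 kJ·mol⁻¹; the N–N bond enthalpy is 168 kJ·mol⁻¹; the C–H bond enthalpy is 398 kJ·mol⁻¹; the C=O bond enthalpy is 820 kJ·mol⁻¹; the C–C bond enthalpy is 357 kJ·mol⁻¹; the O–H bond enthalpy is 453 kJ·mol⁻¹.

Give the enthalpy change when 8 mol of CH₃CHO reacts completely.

Bonds broken (reactants):
  C–C: 2 × 357 = 714
  C–H: 8 × 398 = 3184
  C=O: 2 × 820 = 1640
  O=O: 5 × 489 = 2445
  Σ(broken) = 7983 kJ
Bonds formed (products):
  C=O: 8 × 820 = 6560
  O–H: 8 × 453 = 3624
  Σ(formed) = 10184 kJ
ΔH = Σ(broken) − Σ(formed) = 7983 − 10184 = −2201 kJ
For 4× the reaction as written: 4 × (−2201) = −8804 kJ

ΔH = −8804 kJ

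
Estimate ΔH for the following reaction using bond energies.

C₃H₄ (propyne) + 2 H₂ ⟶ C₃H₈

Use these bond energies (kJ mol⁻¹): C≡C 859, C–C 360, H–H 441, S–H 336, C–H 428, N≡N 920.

Bonds broken (reactants):
  C≡C: 1 × 859 = 859
  C–C: 1 × 360 = 360
  C–H: 4 × 428 = 1712
  H–H: 2 × 441 = 882
  Σ(broken) = 3813 kJ
Bonds formed (products):
  C–C: 2 × 360 = 720
  C–H: 8 × 428 = 3424
  Σ(formed) = 4144 kJ
ΔH = Σ(broken) − Σ(formed) = 3813 − 4144 = −331 kJ

ΔH ≈ −331 kJ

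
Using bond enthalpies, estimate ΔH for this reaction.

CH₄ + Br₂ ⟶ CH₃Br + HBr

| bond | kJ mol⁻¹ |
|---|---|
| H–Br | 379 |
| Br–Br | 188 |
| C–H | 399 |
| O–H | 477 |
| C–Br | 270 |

ΔH ≈ −62 kJ

Bonds broken (reactants):
  Br–Br: 1 × 188 = 188
  C–H: 4 × 399 = 1596
  Σ(broken) = 1784 kJ
Bonds formed (products):
  C–Br: 1 × 270 = 270
  C–H: 3 × 399 = 1197
  H–Br: 1 × 379 = 379
  Σ(formed) = 1846 kJ
ΔH = Σ(broken) − Σ(formed) = 1784 − 1846 = −62 kJ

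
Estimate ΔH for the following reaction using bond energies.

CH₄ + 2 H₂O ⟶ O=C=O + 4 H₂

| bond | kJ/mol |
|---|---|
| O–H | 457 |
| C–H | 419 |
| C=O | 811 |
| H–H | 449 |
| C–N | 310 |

ΔH ≈ +86 kJ

Bonds broken (reactants):
  C–H: 4 × 419 = 1676
  O–H: 4 × 457 = 1828
  Σ(broken) = 3504 kJ
Bonds formed (products):
  C=O: 2 × 811 = 1622
  H–H: 4 × 449 = 1796
  Σ(formed) = 3418 kJ
ΔH = Σ(broken) − Σ(formed) = 3504 − 3418 = +86 kJ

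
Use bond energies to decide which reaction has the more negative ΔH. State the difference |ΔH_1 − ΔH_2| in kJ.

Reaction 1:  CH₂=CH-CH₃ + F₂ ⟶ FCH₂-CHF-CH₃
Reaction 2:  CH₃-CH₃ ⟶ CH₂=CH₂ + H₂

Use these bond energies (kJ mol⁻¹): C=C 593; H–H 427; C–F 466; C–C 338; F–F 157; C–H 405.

Reaction 1, by 648 kJ

Reaction 1:
  Bonds broken (reactants):
    C–C: 1 × 338 = 338
    C–H: 6 × 405 = 2430
    C=C: 1 × 593 = 593
    F–F: 1 × 157 = 157
    Σ(broken) = 3518 kJ
  Bonds formed (products):
    C–C: 2 × 338 = 676
    C–F: 2 × 466 = 932
    C–H: 6 × 405 = 2430
    Σ(formed) = 4038 kJ
  ΔH_1 = 3518 − 4038 = −520 kJ
Reaction 2:
  Bonds broken (reactants):
    C–C: 1 × 338 = 338
    C–H: 6 × 405 = 2430
    Σ(broken) = 2768 kJ
  Bonds formed (products):
    C–H: 4 × 405 = 1620
    C=C: 1 × 593 = 593
    H–H: 1 × 427 = 427
    Σ(formed) = 2640 kJ
  ΔH_2 = 2768 − 2640 = +128 kJ
ΔH_1 − ΔH_2 = −648 kJ, so reaction 1 has the more negative ΔH; |ΔH_1 − ΔH_2| = 648 kJ.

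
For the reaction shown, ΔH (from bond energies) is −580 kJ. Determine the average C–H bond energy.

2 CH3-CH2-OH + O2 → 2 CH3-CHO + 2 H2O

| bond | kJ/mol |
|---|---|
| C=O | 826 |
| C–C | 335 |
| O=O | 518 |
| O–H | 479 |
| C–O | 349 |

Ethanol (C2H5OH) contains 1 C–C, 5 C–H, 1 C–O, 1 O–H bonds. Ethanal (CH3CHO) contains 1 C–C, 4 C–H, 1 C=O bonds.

D(C–H) ≈ 407 kJ/mol

Let D be the C–H bond energy.
Σ(broken) = 2×335 + 10×D + 2×349 + 2×479 + 1×518 = 2844 + 10D
Σ(formed) = 2×335 + 8×D + 2×826 + 4×479 = 4238 + 8D
ΔH = Σ(broken) − Σ(formed) = (2844 + 10D) − (4238 + 8D) = −1394 + 2D
Setting this equal to −580 kJ gives 2D = 814, so D = 407 kJ/mol.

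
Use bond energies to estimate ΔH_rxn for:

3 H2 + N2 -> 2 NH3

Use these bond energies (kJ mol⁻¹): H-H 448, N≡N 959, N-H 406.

ΔH ≈ −133 kJ

Bonds broken (reactants):
  H-H: 3 × 448 = 1344
  N≡N: 1 × 959 = 959
  Σ(broken) = 2303 kJ
Bonds formed (products):
  N-H: 6 × 406 = 2436
  Σ(formed) = 2436 kJ
ΔH = Σ(broken) − Σ(formed) = 2303 − 2436 = −133 kJ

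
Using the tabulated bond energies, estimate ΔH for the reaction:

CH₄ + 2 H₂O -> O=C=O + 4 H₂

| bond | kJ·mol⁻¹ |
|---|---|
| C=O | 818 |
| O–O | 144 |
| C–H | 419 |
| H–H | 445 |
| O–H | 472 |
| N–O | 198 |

ΔH ≈ +148 kJ

Bonds broken (reactants):
  C–H: 4 × 419 = 1676
  O–H: 4 × 472 = 1888
  Σ(broken) = 3564 kJ
Bonds formed (products):
  C=O: 2 × 818 = 1636
  H–H: 4 × 445 = 1780
  Σ(formed) = 3416 kJ
ΔH = Σ(broken) − Σ(formed) = 3564 − 3416 = +148 kJ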